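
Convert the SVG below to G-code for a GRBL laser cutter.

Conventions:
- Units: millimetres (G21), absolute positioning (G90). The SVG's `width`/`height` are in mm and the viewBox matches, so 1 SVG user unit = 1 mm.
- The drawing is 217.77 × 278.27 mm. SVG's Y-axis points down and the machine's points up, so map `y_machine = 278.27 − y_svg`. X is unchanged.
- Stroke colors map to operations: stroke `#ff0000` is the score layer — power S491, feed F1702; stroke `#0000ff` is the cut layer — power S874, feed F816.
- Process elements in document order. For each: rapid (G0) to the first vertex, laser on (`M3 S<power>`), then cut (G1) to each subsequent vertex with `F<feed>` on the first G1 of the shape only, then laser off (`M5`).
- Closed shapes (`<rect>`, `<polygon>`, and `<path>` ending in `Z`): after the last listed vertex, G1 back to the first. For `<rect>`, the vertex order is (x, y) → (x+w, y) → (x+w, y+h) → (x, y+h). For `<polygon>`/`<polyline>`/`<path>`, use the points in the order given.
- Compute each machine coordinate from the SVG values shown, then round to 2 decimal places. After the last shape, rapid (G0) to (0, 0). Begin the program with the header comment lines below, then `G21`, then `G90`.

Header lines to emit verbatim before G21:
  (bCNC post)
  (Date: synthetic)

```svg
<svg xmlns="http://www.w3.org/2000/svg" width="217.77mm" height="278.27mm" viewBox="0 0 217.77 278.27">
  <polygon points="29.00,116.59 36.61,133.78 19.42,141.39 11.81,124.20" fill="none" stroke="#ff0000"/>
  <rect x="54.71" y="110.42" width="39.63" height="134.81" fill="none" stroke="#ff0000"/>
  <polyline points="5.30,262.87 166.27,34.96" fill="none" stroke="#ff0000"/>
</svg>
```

(bCNC post)
(Date: synthetic)
G21
G90
G0 X29.00 Y161.68
M3 S491
G1 X36.61 Y144.49 F1702
G1 X19.42 Y136.88
G1 X11.81 Y154.07
G1 X29.00 Y161.68
M5
G0 X54.71 Y167.85
M3 S491
G1 X94.34 Y167.85 F1702
G1 X94.34 Y33.04
G1 X54.71 Y33.04
G1 X54.71 Y167.85
M5
G0 X5.30 Y15.40
M3 S491
G1 X166.27 Y243.31 F1702
M5
G0 X0.00 Y0.00

viewBox `0 0 217.77 278.27` with mm width/height → 1 unit = 1 mm. Flip: y_m = 278.27 − y_svg.

**Shape 1** — `<polygon>` regular polygon, stroke `#ff0000` → score (S491, F1702). Machine vertices: (29.00,161.68) → (36.61,144.49) → (19.42,136.88) → (11.81,154.07) → (29.00,161.68). Closed: final G1 returns to the first vertex.

**Shape 2** — `<rect>` rectangle, stroke `#ff0000` → score (S491, F1702). Machine vertices: (54.71,167.85) → (94.34,167.85) → (94.34,33.04) → (54.71,33.04) → (54.71,167.85). Closed: final G1 returns to the first vertex.

**Shape 3** — `<polyline>` line segment, stroke `#ff0000` → score (S491, F1702). Machine vertices: (5.30,15.40) → (166.27,243.31). Open path.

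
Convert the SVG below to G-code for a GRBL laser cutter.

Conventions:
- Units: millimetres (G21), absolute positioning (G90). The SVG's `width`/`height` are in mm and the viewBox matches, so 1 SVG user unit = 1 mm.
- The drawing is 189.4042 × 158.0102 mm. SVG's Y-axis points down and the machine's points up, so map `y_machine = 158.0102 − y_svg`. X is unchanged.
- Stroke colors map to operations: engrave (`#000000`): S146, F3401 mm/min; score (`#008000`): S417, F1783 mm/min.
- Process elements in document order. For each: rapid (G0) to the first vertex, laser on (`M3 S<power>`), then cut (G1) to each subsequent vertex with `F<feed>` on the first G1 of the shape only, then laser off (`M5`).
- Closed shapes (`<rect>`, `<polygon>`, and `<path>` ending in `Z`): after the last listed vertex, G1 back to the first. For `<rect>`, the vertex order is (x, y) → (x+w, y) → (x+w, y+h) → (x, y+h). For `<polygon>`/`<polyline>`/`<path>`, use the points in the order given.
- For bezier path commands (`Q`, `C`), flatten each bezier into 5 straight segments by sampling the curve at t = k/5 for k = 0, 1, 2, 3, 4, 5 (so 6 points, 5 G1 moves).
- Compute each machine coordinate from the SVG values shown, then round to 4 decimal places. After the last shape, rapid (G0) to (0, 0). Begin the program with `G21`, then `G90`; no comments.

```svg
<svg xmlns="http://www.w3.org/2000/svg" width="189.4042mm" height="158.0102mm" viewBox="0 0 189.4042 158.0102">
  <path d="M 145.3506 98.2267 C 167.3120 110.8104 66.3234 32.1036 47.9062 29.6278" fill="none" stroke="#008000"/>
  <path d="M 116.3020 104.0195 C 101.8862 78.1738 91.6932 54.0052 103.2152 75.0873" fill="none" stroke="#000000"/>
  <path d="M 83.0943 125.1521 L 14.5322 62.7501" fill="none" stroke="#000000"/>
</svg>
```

1 u = 1 mm; y_m = 158.0102 − y.

[1] `<path>` cubic bezier, #008000→score S417 F1783: (145.3506,59.7835) → (145.4176,61.8480) → (125.8416,77.7811) → (96.4877,99.5419) → (67.2209,119.0894) → (47.9062,128.3824)

[2] `<path>` cubic bezier, #000000→engrave S146 F3401: (116.3020,53.9907) → (108.2992,68.9483) → (102.1495,81.4118) → (98.6925,89.2898) → (98.7679,90.4907) → (103.2152,82.9229)

[3] `<path>` line segment, #000000→engrave S146 F3401: (83.0943,32.8581) → (14.5322,95.2601)

G21
G90
G0 X145.3506 Y59.7835
M3 S417
G1 X145.4176 Y61.8480 F1783
G1 X125.8416 Y77.7811
G1 X96.4877 Y99.5419
G1 X67.2209 Y119.0894
G1 X47.9062 Y128.3824
M5
G0 X116.3020 Y53.9907
M3 S146
G1 X108.2992 Y68.9483 F3401
G1 X102.1495 Y81.4118
G1 X98.6925 Y89.2898
G1 X98.7679 Y90.4907
G1 X103.2152 Y82.9229
M5
G0 X83.0943 Y32.8581
M3 S146
G1 X14.5322 Y95.2601 F3401
M5
G0 X0.0000 Y0.0000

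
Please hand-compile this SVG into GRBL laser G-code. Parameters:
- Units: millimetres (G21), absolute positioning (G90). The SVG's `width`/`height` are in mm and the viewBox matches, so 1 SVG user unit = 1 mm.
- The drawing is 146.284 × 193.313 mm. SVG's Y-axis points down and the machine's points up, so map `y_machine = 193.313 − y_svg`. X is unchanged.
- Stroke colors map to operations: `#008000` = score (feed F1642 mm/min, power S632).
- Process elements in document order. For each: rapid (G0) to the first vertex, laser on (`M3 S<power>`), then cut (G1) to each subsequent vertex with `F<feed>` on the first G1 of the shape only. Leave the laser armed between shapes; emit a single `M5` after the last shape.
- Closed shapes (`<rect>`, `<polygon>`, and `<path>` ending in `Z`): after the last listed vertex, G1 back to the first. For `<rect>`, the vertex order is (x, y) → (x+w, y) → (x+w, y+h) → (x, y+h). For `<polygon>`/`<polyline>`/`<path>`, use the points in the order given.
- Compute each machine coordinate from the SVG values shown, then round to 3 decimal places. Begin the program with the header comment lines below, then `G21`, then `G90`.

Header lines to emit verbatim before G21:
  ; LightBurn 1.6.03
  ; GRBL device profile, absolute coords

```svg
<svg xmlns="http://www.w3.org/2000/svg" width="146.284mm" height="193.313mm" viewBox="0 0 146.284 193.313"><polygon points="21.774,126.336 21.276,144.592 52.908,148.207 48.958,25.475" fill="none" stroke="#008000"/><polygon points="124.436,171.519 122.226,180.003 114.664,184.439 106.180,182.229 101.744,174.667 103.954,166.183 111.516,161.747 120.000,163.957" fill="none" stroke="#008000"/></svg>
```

1 u = 1 mm; y_m = 193.313 − y.

[1] `<polygon>` closed polygon, #008000→score S632 F1642: (21.774,66.977) → (21.276,48.721) → (52.908,45.106) → (48.958,167.838) → (21.774,66.977) (closed)

[2] `<polygon>` regular polygon, #008000→score S632 F1642: (124.436,21.794) → (122.226,13.310) → (114.664,8.874) → (106.180,11.084) → (101.744,18.646) → (103.954,27.130) → (111.516,31.566) → (120.000,29.356) → (124.436,21.794) (closed)

; LightBurn 1.6.03
; GRBL device profile, absolute coords
G21
G90
G0 X21.774 Y66.977
M3 S632
G1 X21.276 Y48.721 F1642
G1 X52.908 Y45.106
G1 X48.958 Y167.838
G1 X21.774 Y66.977
G0 X124.436 Y21.794
M3 S632
G1 X122.226 Y13.310 F1642
G1 X114.664 Y8.874
G1 X106.180 Y11.084
G1 X101.744 Y18.646
G1 X103.954 Y27.130
G1 X111.516 Y31.566
G1 X120.000 Y29.356
G1 X124.436 Y21.794
M5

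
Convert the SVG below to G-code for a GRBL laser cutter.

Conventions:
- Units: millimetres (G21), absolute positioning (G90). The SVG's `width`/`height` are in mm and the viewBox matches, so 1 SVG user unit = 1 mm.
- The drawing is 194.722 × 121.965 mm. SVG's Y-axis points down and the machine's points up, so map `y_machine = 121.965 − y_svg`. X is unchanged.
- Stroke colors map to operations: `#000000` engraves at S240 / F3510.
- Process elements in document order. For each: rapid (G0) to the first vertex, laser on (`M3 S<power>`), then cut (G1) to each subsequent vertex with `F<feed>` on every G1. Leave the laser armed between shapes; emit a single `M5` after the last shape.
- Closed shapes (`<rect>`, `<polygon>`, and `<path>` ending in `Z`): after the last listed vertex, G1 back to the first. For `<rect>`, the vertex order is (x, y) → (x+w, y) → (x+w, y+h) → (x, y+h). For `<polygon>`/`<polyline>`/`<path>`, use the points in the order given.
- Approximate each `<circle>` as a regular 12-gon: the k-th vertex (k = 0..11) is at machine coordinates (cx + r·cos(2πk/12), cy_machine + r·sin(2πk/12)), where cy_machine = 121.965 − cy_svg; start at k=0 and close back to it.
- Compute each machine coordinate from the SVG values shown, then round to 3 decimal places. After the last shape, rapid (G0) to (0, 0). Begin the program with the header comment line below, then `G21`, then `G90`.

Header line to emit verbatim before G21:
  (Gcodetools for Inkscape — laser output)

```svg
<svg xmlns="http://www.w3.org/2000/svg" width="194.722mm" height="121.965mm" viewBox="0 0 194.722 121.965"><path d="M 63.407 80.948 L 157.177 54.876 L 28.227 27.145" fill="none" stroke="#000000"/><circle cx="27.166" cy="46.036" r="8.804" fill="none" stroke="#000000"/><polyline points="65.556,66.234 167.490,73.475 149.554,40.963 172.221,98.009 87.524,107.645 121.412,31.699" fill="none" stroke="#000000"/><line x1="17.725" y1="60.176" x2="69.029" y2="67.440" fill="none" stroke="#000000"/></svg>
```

(Gcodetools for Inkscape — laser output)
G21
G90
G0 X63.407 Y41.017
M3 S240
G1 X157.177 Y67.089 F3510
G1 X28.227 Y94.820 F3510
G0 X35.970 Y75.929
M3 S240
G1 X34.790 Y80.331 F3510
G1 X31.568 Y83.553 F3510
G1 X27.166 Y84.733 F3510
G1 X22.764 Y83.553 F3510
G1 X19.542 Y80.331 F3510
G1 X18.362 Y75.929 F3510
G1 X19.542 Y71.527 F3510
G1 X22.764 Y68.305 F3510
G1 X27.166 Y67.125 F3510
G1 X31.568 Y68.305 F3510
G1 X34.790 Y71.527 F3510
G1 X35.970 Y75.929 F3510
G0 X65.556 Y55.731
M3 S240
G1 X167.490 Y48.490 F3510
G1 X149.554 Y81.002 F3510
G1 X172.221 Y23.956 F3510
G1 X87.524 Y14.320 F3510
G1 X121.412 Y90.266 F3510
G0 X17.725 Y61.789
M3 S240
G1 X69.029 Y54.525 F3510
M5
G0 X0.000 Y0.000

1 u = 1 mm; y_m = 121.965 − y.

[1] `<path>` open polyline, #000000→engrave S240 F3510: (63.407,41.017) → (157.177,67.089) → (28.227,94.820)

[2] `<circle>` circle, #000000→engrave S240 F3510: (35.970,75.929) → (34.790,80.331) → (31.568,83.553) → (27.166,84.733) → (22.764,83.553) → (19.542,80.331) → (18.362,75.929) → (19.542,71.527) → (22.764,68.305) → (27.166,67.125) → (31.568,68.305) → (34.790,71.527) → (35.970,75.929) (closed)

[3] `<polyline>` open polyline, #000000→engrave S240 F3510: (65.556,55.731) → (167.490,48.490) → (149.554,81.002) → (172.221,23.956) → (87.524,14.320) → (121.412,90.266)

[4] `<line>` line segment, #000000→engrave S240 F3510: (17.725,61.789) → (69.029,54.525)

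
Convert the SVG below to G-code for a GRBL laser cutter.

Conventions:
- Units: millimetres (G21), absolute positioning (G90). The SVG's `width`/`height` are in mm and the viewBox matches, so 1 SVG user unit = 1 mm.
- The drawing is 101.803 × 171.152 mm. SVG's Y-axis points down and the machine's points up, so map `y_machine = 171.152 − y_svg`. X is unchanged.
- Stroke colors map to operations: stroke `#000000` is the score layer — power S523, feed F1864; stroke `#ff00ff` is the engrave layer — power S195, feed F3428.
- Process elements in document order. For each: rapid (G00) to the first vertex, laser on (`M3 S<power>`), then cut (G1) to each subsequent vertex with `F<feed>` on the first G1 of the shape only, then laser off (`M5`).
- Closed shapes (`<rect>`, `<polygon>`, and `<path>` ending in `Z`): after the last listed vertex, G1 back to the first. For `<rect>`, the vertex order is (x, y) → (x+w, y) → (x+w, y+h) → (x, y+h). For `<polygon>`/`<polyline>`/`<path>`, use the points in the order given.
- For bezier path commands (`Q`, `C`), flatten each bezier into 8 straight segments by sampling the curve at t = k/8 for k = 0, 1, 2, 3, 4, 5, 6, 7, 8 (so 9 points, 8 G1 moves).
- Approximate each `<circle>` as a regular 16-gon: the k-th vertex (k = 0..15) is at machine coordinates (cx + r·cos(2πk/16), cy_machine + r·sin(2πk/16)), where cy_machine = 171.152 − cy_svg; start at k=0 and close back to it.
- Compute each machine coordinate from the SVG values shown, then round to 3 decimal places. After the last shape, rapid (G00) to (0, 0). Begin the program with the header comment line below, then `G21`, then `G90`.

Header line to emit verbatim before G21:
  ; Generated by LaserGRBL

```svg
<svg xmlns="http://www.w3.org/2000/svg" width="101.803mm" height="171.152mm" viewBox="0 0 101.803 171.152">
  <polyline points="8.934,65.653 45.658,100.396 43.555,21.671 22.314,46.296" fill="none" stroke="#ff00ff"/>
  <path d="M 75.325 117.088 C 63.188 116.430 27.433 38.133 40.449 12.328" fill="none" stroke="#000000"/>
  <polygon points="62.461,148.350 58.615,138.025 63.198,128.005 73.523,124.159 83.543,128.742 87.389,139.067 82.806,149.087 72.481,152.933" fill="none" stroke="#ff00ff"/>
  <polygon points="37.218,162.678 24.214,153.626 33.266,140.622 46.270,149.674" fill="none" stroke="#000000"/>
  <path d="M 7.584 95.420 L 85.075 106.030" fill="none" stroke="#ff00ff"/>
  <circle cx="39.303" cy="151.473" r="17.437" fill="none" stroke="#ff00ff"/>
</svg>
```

Since the viewBox matches the mm dimensions, user units are millimetres directly. The only transform is the Y-flip y_m = 171.152 − y_svg.

Shape 1 is a open polyline drawn with `<polyline>`. Its stroke #ff00ff means engrave at S195, F3428. After flipping Y the toolpath is (8.934,105.499) → (45.658,70.756) → (43.555,149.481) → (22.314,124.856).

Shape 2 is a cubic bezier drawn with `<path>`. Its stroke #000000 means score at S523, F1864. After flipping Y the toolpath is (75.325,54.064) → (69.808,57.696) → (62.925,67.082) → (55.524,80.696) → (48.455,97.014) → (42.564,114.511) → (38.700,131.661) → (37.713,146.941) → (40.449,158.824).

Shape 3 is a regular polygon drawn with `<polygon>`. Its stroke #ff00ff means engrave at S195, F3428. After flipping Y the toolpath is (62.461,22.802) → (58.615,33.127) → (63.198,43.147) → (73.523,46.993) → (83.543,42.410) → (87.389,32.085) → (82.806,22.065) → (72.481,18.219) → (62.461,22.802), returning to the start.

Shape 4 is a regular polygon drawn with `<polygon>`. Its stroke #000000 means score at S523, F1864. After flipping Y the toolpath is (37.218,8.474) → (24.214,17.526) → (33.266,30.530) → (46.270,21.478) → (37.218,8.474), returning to the start.

Shape 5 is a line segment drawn with `<path>`. Its stroke #ff00ff means engrave at S195, F3428. After flipping Y the toolpath is (7.584,75.732) → (85.075,65.122).

Shape 6 is a circle drawn with `<circle>`. Its stroke #ff00ff means engrave at S195, F3428. After flipping Y the toolpath is (56.740,19.679) → (55.413,26.352) → (51.633,32.009) → (45.976,35.789) → (39.303,37.116) → (32.630,35.789) → (26.973,32.009) → (23.193,26.352) → (21.866,19.679) → (23.193,13.006) → (26.973,7.349) → (32.630,3.569) → (39.303,2.242) → (45.976,3.569) → (51.633,7.349) → (55.413,13.006) → (56.740,19.679), returning to the start.

; Generated by LaserGRBL
G21
G90
G00 X8.934 Y105.499
M3 S195
G1 X45.658 Y70.756 F3428
G1 X43.555 Y149.481
G1 X22.314 Y124.856
M5
G00 X75.325 Y54.064
M3 S523
G1 X69.808 Y57.696 F1864
G1 X62.925 Y67.082
G1 X55.524 Y80.696
G1 X48.455 Y97.014
G1 X42.564 Y114.511
G1 X38.700 Y131.661
G1 X37.713 Y146.941
G1 X40.449 Y158.824
M5
G00 X62.461 Y22.802
M3 S195
G1 X58.615 Y33.127 F3428
G1 X63.198 Y43.147
G1 X73.523 Y46.993
G1 X83.543 Y42.410
G1 X87.389 Y32.085
G1 X82.806 Y22.065
G1 X72.481 Y18.219
G1 X62.461 Y22.802
M5
G00 X37.218 Y8.474
M3 S523
G1 X24.214 Y17.526 F1864
G1 X33.266 Y30.530
G1 X46.270 Y21.478
G1 X37.218 Y8.474
M5
G00 X7.584 Y75.732
M3 S195
G1 X85.075 Y65.122 F3428
M5
G00 X56.740 Y19.679
M3 S195
G1 X55.413 Y26.352 F3428
G1 X51.633 Y32.009
G1 X45.976 Y35.789
G1 X39.303 Y37.116
G1 X32.630 Y35.789
G1 X26.973 Y32.009
G1 X23.193 Y26.352
G1 X21.866 Y19.679
G1 X23.193 Y13.006
G1 X26.973 Y7.349
G1 X32.630 Y3.569
G1 X39.303 Y2.242
G1 X45.976 Y3.569
G1 X51.633 Y7.349
G1 X55.413 Y13.006
G1 X56.740 Y19.679
M5
G00 X0.000 Y0.000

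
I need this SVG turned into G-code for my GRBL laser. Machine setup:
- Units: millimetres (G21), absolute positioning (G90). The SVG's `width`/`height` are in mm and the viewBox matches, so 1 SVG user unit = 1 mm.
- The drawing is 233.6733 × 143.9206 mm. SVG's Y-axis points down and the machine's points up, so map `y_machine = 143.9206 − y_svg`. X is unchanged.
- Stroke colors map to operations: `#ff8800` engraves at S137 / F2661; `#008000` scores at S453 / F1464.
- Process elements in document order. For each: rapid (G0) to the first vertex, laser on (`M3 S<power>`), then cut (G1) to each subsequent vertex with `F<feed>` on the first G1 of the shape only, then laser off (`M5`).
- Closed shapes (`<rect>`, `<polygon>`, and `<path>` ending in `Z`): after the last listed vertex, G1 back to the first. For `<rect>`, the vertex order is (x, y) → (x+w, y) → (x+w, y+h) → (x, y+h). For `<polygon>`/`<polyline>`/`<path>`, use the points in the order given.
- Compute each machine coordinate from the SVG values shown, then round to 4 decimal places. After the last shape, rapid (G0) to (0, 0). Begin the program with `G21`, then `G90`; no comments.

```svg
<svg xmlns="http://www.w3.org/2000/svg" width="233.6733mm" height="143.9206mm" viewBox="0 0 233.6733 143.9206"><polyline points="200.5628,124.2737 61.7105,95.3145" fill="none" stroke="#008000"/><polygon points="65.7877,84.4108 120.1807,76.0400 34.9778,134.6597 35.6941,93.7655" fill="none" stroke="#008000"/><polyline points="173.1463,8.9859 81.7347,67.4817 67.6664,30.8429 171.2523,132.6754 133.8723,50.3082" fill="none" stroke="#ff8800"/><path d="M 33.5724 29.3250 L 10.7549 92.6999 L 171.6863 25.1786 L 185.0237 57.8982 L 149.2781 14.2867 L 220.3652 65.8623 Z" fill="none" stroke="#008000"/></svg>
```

viewBox `0 0 233.6733 143.9206` with mm width/height → 1 unit = 1 mm. Flip: y_m = 143.9206 − y_svg.

**Shape 1** — `<polyline>` line segment, stroke `#008000` → score (S453, F1464). Machine vertices: (200.5628,19.6469) → (61.7105,48.6061). Open path.

**Shape 2** — `<polygon>` closed polygon, stroke `#008000` → score (S453, F1464). Machine vertices: (65.7877,59.5098) → (120.1807,67.8806) → (34.9778,9.2609) → (35.6941,50.1551) → (65.7877,59.5098). Closed: final G1 returns to the first vertex.

**Shape 3** — `<polyline>` open polyline, stroke `#ff8800` → engrave (S137, F2661). Machine vertices: (173.1463,134.9347) → (81.7347,76.4389) → (67.6664,113.0777) → (171.2523,11.2452) → (133.8723,93.6124). Open path.

**Shape 4** — `<path>` closed polygon, stroke `#008000` → score (S453, F1464). Machine vertices: (33.5724,114.5956) → (10.7549,51.2207) → (171.6863,118.7420) → (185.0237,86.0224) → (149.2781,129.6339) → (220.3652,78.0583) → (33.5724,114.5956). Closed: final G1 returns to the first vertex.

G21
G90
G0 X200.5628 Y19.6469
M3 S453
G1 X61.7105 Y48.6061 F1464
M5
G0 X65.7877 Y59.5098
M3 S453
G1 X120.1807 Y67.8806 F1464
G1 X34.9778 Y9.2609
G1 X35.6941 Y50.1551
G1 X65.7877 Y59.5098
M5
G0 X173.1463 Y134.9347
M3 S137
G1 X81.7347 Y76.4389 F2661
G1 X67.6664 Y113.0777
G1 X171.2523 Y11.2452
G1 X133.8723 Y93.6124
M5
G0 X33.5724 Y114.5956
M3 S453
G1 X10.7549 Y51.2207 F1464
G1 X171.6863 Y118.7420
G1 X185.0237 Y86.0224
G1 X149.2781 Y129.6339
G1 X220.3652 Y78.0583
G1 X33.5724 Y114.5956
M5
G0 X0.0000 Y0.0000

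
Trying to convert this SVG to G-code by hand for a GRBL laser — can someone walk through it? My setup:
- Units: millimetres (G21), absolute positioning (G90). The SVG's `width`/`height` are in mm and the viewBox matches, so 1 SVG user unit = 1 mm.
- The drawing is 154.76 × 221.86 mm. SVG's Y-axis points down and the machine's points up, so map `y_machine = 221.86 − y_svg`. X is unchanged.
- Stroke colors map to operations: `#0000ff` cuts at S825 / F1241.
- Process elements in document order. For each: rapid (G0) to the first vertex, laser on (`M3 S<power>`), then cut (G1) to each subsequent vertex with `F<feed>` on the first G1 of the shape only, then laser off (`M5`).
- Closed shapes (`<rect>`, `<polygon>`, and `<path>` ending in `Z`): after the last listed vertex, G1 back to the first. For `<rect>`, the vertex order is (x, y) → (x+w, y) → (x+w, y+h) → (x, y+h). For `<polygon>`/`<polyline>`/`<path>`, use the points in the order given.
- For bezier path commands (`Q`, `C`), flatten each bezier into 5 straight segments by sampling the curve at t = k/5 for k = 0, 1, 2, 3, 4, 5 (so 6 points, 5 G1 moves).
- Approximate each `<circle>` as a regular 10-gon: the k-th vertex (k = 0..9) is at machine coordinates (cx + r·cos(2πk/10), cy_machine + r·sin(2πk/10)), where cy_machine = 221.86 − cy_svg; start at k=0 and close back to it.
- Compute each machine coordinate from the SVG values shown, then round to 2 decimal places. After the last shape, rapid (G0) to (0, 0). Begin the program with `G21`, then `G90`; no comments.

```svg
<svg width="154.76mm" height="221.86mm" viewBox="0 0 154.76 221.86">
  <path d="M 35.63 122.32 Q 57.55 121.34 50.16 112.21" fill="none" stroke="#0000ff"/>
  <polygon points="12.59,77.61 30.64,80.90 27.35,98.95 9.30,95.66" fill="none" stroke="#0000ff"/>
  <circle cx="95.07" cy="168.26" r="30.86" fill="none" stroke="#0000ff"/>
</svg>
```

G21
G90
G0 X35.63 Y99.54
M3 S825
G1 X43.23 Y100.26 F1241
G1 X48.48 Y101.63
G1 X51.38 Y103.65
G1 X51.94 Y106.32
G1 X50.16 Y109.65
M5
G0 X12.59 Y144.25
M3 S825
G1 X30.64 Y140.96 F1241
G1 X27.35 Y122.91
G1 X9.30 Y126.20
G1 X12.59 Y144.25
M5
G0 X125.93 Y53.60
M3 S825
G1 X120.04 Y71.74 F1241
G1 X104.61 Y82.95
G1 X85.53 Y82.95
G1 X70.10 Y71.74
G1 X64.21 Y53.60
G1 X70.10 Y35.46
G1 X85.53 Y24.25
G1 X104.61 Y24.25
G1 X120.04 Y35.46
G1 X125.93 Y53.60
M5
G0 X0.00 Y0.00

1 u = 1 mm; y_m = 221.86 − y.

[1] `<path>` quadratic bezier, #0000ff→cut S825 F1241: (35.63,99.54) → (43.23,100.26) → (48.48,101.63) → (51.38,103.65) → (51.94,106.32) → (50.16,109.65)

[2] `<polygon>` regular polygon, #0000ff→cut S825 F1241: (12.59,144.25) → (30.64,140.96) → (27.35,122.91) → (9.30,126.20) → (12.59,144.25) (closed)

[3] `<circle>` circle, #0000ff→cut S825 F1241: (125.93,53.60) → (120.04,71.74) → (104.61,82.95) → (85.53,82.95) → (70.10,71.74) → (64.21,53.60) → (70.10,35.46) → (85.53,24.25) → (104.61,24.25) → (120.04,35.46) → (125.93,53.60) (closed)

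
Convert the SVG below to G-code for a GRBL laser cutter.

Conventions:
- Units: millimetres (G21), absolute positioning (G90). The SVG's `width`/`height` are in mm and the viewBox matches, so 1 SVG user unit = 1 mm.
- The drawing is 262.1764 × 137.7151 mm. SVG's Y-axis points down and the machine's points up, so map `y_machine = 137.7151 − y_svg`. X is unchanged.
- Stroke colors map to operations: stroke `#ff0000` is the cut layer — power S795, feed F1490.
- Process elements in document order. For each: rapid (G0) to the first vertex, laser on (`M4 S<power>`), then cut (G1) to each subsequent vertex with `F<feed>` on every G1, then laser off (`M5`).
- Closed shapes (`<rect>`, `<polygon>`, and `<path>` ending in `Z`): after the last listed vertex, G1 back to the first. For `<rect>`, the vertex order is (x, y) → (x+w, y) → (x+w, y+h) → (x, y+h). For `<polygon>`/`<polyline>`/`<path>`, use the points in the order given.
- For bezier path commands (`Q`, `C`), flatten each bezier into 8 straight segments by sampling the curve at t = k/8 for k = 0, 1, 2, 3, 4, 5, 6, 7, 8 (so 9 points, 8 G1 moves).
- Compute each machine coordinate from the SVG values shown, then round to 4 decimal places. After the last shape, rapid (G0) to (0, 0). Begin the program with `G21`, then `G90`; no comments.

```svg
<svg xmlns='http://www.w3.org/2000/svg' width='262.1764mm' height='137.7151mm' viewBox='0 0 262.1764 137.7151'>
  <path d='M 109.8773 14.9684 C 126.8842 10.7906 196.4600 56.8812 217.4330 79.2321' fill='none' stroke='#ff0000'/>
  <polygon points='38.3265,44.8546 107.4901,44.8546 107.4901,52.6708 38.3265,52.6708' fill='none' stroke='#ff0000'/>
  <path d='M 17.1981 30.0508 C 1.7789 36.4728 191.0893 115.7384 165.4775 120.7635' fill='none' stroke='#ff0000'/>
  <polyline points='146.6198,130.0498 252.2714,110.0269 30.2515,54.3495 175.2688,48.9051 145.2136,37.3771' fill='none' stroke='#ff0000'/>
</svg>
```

Since the viewBox matches the mm dimensions, user units are millimetres directly. The only transform is the Y-flip y_m = 137.7151 − y_svg.

Shape 1 is a cubic bezier drawn with `<path>`. Its stroke #ff0000 means cut at S795, F1490. After flipping Y the toolpath is (109.8773,122.7467) → (118.5215,122.1016) → (130.9083,117.6111) → (145.8523,110.1425) → (162.1679,100.5631) → (178.6693,89.7402) → (194.1710,78.5410) → (207.4875,67.8328) → (217.4330,58.4830).

Shape 2 is a rectangle drawn with `<polygon>`. Its stroke #ff0000 means cut at S795, F1490. After flipping Y the toolpath is (38.3265,92.8605) → (107.4901,92.8605) → (107.4901,85.0443) → (38.3265,85.0443) → (38.3265,92.8605), returning to the start.

Shape 3 is a cubic bezier drawn with `<path>`. Its stroke #ff0000 means cut at S795, F1490. After flipping Y the toolpath is (17.1981,107.6643) → (20.1930,102.1288) → (37.4634,91.4878) → (64.0917,77.4650) → (95.1600,61.7841) → (125.7505,46.1687) → (150.9455,32.3423) → (165.8271,22.0288) → (165.4775,16.9516).

Shape 4 is a open polyline drawn with `<polyline>`. Its stroke #ff0000 means cut at S795, F1490. After flipping Y the toolpath is (146.6198,7.6653) → (252.2714,27.6882) → (30.2515,83.3656) → (175.2688,88.8100) → (145.2136,100.3380).

G21
G90
G0 X109.8773 Y122.7467
M4 S795
G1 X118.5215 Y122.1016 F1490
G1 X130.9083 Y117.6111 F1490
G1 X145.8523 Y110.1425 F1490
G1 X162.1679 Y100.5631 F1490
G1 X178.6693 Y89.7402 F1490
G1 X194.1710 Y78.5410 F1490
G1 X207.4875 Y67.8328 F1490
G1 X217.4330 Y58.4830 F1490
M5
G0 X38.3265 Y92.8605
M4 S795
G1 X107.4901 Y92.8605 F1490
G1 X107.4901 Y85.0443 F1490
G1 X38.3265 Y85.0443 F1490
G1 X38.3265 Y92.8605 F1490
M5
G0 X17.1981 Y107.6643
M4 S795
G1 X20.1930 Y102.1288 F1490
G1 X37.4634 Y91.4878 F1490
G1 X64.0917 Y77.4650 F1490
G1 X95.1600 Y61.7841 F1490
G1 X125.7505 Y46.1687 F1490
G1 X150.9455 Y32.3423 F1490
G1 X165.8271 Y22.0288 F1490
G1 X165.4775 Y16.9516 F1490
M5
G0 X146.6198 Y7.6653
M4 S795
G1 X252.2714 Y27.6882 F1490
G1 X30.2515 Y83.3656 F1490
G1 X175.2688 Y88.8100 F1490
G1 X145.2136 Y100.3380 F1490
M5
G0 X0.0000 Y0.0000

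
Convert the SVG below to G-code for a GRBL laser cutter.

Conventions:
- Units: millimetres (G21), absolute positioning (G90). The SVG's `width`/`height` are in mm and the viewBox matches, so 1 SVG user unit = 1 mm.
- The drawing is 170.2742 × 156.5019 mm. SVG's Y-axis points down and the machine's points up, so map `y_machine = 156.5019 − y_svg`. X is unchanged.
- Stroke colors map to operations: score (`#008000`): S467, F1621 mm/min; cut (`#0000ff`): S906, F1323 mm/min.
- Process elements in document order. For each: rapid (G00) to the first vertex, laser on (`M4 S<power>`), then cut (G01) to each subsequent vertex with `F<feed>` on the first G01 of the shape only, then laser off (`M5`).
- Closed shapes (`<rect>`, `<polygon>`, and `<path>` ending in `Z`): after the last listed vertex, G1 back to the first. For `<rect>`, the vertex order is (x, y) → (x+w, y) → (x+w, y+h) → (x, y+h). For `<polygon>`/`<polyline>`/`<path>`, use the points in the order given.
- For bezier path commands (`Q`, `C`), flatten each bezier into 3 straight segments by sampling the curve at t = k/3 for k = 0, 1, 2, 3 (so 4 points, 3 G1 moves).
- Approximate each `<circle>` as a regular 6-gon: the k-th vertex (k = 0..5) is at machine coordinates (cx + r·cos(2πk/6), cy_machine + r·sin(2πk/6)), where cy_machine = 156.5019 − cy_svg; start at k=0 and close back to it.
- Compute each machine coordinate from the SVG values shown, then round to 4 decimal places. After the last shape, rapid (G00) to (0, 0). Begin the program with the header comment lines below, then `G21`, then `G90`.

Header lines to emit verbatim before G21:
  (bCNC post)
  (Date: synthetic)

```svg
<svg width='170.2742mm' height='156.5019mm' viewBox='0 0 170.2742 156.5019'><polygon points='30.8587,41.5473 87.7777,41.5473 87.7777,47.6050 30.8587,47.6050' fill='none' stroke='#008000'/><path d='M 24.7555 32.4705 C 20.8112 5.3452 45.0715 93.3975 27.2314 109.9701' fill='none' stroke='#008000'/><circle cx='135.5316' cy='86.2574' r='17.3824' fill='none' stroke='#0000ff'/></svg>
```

(bCNC post)
(Date: synthetic)
G21
G90
G00 X30.8587 Y114.9546
M4 S467
G01 X87.7777 Y114.9546 F1621
G01 X87.7777 Y108.8969
G01 X30.8587 Y108.8969
G01 X30.8587 Y114.9546
M5
G00 X24.7555 Y124.0314
M4 S467
G01 X27.6088 Y119.6774 F1621
G01 X33.6419 Y80.0177
G01 X27.2314 Y46.5318
M5
G00 X152.9140 Y70.2445
M4 S906
G01 X144.2228 Y85.2981 F1323
G01 X126.8404 Y85.2981
G01 X118.1492 Y70.2445
G01 X126.8404 Y55.1909
G01 X144.2228 Y55.1909
G01 X152.9140 Y70.2445
M5
G00 X0.0000 Y0.0000

viewBox `0 0 170.2742 156.5019` with mm width/height → 1 unit = 1 mm. Flip: y_m = 156.5019 − y_svg.

**Shape 1** — `<polygon>` rectangle, stroke `#008000` → score (S467, F1621). Machine vertices: (30.8587,114.9546) → (87.7777,114.9546) → (87.7777,108.8969) → (30.8587,108.8969) → (30.8587,114.9546). Closed: final G1 returns to the first vertex.

**Shape 2** — `<path>` cubic bezier, stroke `#008000` → score (S467, F1621). Control points (SVG): P0=(24.7555,32.4705), P1=(20.8112,5.3452), P2=(45.0715,93.3975), P3=(27.2314,109.9701); sampled at t=k/3. Machine vertices: (24.7555,124.0314) → (27.6088,119.6774) → (33.6419,80.0177) → (27.2314,46.5318). Open path.

**Shape 3** — `<circle>` circle, stroke `#0000ff` → cut (S906, F1323). Machine vertices: (152.9140,70.2445) → (144.2228,85.2981) → (126.8404,85.2981) → (118.1492,70.2445) → (126.8404,55.1909) → (144.2228,55.1909) → (152.9140,70.2445). Closed: final G1 returns to the first vertex.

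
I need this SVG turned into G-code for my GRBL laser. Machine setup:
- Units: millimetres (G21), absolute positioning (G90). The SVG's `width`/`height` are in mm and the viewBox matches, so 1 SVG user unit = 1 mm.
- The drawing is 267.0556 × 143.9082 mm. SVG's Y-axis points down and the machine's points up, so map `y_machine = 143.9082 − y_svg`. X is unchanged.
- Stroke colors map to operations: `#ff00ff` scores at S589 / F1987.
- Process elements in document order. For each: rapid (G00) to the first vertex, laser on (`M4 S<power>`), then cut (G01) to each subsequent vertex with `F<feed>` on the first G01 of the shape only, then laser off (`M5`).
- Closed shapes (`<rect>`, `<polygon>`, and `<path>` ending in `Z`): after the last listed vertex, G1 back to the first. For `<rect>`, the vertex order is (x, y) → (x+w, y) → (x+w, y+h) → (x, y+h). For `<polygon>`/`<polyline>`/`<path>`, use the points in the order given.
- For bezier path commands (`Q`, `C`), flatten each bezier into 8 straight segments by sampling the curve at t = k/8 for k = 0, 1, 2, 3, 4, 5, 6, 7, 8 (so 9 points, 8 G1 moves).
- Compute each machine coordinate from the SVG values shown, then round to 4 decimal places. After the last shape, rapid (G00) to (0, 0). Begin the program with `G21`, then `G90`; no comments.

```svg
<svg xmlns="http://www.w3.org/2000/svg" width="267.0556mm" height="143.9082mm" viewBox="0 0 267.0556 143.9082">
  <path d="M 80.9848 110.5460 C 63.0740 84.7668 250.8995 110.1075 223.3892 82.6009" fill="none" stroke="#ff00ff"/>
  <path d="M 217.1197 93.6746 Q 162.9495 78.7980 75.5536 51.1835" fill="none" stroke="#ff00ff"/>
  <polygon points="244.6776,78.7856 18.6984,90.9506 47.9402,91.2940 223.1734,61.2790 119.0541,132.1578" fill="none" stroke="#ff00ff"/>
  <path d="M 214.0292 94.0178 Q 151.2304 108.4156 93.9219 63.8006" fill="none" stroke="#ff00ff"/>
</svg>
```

G21
G90
G00 X80.9848 Y33.3622
M4 S589
G01 X83.0897 Y40.8362 F1987
G01 X99.5480 Y44.7361
G01 X125.4252 Y46.2802
G01 X155.7868 Y46.6870
G01 X185.6985 Y47.1747
G01 X210.2257 Y48.9617
G01 X224.4341 Y53.2665
G01 X223.3892 Y61.3073
M5
G00 X217.1197 Y50.2336
M4 S589
G01 X203.0580 Y54.1518 F1987
G01 X187.9580 Y58.4680
G01 X171.8197 Y63.1823
G01 X154.6431 Y68.2947
G01 X136.4282 Y73.8051
G01 X117.1749 Y79.7136
G01 X96.8834 Y86.0201
G01 X75.5536 Y92.7247
M5
G00 X244.6776 Y65.1226
M4 S589
G01 X18.6984 Y52.9576 F1987
G01 X47.9402 Y52.6142
G01 X223.1734 Y82.6292
G01 X119.0541 Y11.7504
G01 X244.6776 Y65.1226
M5
G00 X214.0292 Y49.8904
M4 S589
G01 X198.4153 Y47.2130 F1987
G01 X182.9729 Y46.3798
G01 X167.7022 Y47.3907
G01 X152.6030 Y50.2458
G01 X137.6753 Y54.9450
G01 X122.9193 Y61.4884
G01 X108.3348 Y69.8759
G01 X93.9219 Y80.1076
M5
G00 X0.0000 Y0.0000

viewBox `0 0 267.0556 143.9082` with mm width/height → 1 unit = 1 mm. Flip: y_m = 143.9082 − y_svg.

**Shape 1** — `<path>` cubic bezier, stroke `#ff00ff` → score (S589, F1987). Control points (SVG): P0=(80.9848,110.5460), P1=(63.0740,84.7668), P2=(250.8995,110.1075), P3=(223.3892,82.6009); sampled at t=k/8. Machine vertices: (80.9848,33.3622) → (83.0897,40.8362) → (99.5480,44.7361) → (125.4252,46.2802) → (155.7868,46.6870) → (185.6985,47.1747) → (210.2257,48.9617) → (224.4341,53.2665) → (223.3892,61.3073). Open path.

**Shape 2** — `<path>` quadratic bezier, stroke `#ff00ff` → score (S589, F1987). Control points (SVG): P0=(217.1197,93.6746), P1=(162.9495,78.7980), P2=(75.5536,51.1835); sampled at t=k/8. Machine vertices: (217.1197,50.2336) → (203.0580,54.1518) → (187.9580,58.4680) → (171.8197,63.1823) → (154.6431,68.2947) → (136.4282,73.8051) → (117.1749,79.7136) → (96.8834,86.0201) → (75.5536,92.7247). Open path.

**Shape 3** — `<polygon>` closed polygon, stroke `#ff00ff` → score (S589, F1987). Machine vertices: (244.6776,65.1226) → (18.6984,52.9576) → (47.9402,52.6142) → (223.1734,82.6292) → (119.0541,11.7504) → (244.6776,65.1226). Closed: final G1 returns to the first vertex.

**Shape 4** — `<path>` quadratic bezier, stroke `#ff00ff` → score (S589, F1987). Control points (SVG): P0=(214.0292,94.0178), P1=(151.2304,108.4156), P2=(93.9219,63.8006); sampled at t=k/8. Machine vertices: (214.0292,49.8904) → (198.4153,47.2130) → (182.9729,46.3798) → (167.7022,47.3907) → (152.6030,50.2458) → (137.6753,54.9450) → (122.9193,61.4884) → (108.3348,69.8759) → (93.9219,80.1076). Open path.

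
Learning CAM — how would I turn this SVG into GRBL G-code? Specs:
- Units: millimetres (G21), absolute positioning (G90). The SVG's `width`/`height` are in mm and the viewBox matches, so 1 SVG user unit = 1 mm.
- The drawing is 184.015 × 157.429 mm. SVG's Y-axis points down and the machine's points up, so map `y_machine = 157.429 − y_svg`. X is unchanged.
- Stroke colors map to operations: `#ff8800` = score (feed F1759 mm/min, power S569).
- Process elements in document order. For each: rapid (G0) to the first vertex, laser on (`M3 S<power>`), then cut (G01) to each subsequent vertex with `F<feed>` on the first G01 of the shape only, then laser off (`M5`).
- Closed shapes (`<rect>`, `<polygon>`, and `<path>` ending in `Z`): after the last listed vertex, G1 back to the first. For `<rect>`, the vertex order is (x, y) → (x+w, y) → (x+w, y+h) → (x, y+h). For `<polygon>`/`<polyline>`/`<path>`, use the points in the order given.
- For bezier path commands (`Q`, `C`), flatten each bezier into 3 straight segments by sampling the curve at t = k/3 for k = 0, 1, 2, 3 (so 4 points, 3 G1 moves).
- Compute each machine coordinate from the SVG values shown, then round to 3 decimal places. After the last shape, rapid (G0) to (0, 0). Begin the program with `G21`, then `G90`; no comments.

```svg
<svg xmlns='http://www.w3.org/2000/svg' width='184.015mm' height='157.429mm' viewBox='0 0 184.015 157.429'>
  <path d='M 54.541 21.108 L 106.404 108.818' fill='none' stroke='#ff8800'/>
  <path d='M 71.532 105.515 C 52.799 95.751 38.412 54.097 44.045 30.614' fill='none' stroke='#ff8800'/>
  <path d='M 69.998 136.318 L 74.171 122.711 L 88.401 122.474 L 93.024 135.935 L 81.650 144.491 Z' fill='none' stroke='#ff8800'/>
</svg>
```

viewBox `0 0 184.015 157.429` with mm width/height → 1 unit = 1 mm. Flip: y_m = 157.429 − y_svg.

**Shape 1** — `<path>` line segment, stroke `#ff8800` → score (S569, F1759). Machine vertices: (54.541,136.321) → (106.404,48.611). Open path.

**Shape 2** — `<path>` cubic bezier, stroke `#ff8800` → score (S569, F1759). Control points (SVG): P0=(71.532,105.515), P1=(52.799,95.751), P2=(38.412,54.097), P3=(44.045,30.614); sampled at t=k/3. Machine vertices: (71.532,51.914) → (54.828,70.454) → (44.505,99.129) → (44.045,126.815). Open path.

**Shape 3** — `<path>` regular polygon, stroke `#ff8800` → score (S569, F1759). Machine vertices: (69.998,21.111) → (74.171,34.718) → (88.401,34.955) → (93.024,21.494) → (81.650,12.938) → (69.998,21.111). Closed: final G1 returns to the first vertex.

G21
G90
G0 X54.541 Y136.321
M3 S569
G01 X106.404 Y48.611 F1759
M5
G0 X71.532 Y51.914
M3 S569
G01 X54.828 Y70.454 F1759
G01 X44.505 Y99.129
G01 X44.045 Y126.815
M5
G0 X69.998 Y21.111
M3 S569
G01 X74.171 Y34.718 F1759
G01 X88.401 Y34.955
G01 X93.024 Y21.494
G01 X81.650 Y12.938
G01 X69.998 Y21.111
M5
G0 X0.000 Y0.000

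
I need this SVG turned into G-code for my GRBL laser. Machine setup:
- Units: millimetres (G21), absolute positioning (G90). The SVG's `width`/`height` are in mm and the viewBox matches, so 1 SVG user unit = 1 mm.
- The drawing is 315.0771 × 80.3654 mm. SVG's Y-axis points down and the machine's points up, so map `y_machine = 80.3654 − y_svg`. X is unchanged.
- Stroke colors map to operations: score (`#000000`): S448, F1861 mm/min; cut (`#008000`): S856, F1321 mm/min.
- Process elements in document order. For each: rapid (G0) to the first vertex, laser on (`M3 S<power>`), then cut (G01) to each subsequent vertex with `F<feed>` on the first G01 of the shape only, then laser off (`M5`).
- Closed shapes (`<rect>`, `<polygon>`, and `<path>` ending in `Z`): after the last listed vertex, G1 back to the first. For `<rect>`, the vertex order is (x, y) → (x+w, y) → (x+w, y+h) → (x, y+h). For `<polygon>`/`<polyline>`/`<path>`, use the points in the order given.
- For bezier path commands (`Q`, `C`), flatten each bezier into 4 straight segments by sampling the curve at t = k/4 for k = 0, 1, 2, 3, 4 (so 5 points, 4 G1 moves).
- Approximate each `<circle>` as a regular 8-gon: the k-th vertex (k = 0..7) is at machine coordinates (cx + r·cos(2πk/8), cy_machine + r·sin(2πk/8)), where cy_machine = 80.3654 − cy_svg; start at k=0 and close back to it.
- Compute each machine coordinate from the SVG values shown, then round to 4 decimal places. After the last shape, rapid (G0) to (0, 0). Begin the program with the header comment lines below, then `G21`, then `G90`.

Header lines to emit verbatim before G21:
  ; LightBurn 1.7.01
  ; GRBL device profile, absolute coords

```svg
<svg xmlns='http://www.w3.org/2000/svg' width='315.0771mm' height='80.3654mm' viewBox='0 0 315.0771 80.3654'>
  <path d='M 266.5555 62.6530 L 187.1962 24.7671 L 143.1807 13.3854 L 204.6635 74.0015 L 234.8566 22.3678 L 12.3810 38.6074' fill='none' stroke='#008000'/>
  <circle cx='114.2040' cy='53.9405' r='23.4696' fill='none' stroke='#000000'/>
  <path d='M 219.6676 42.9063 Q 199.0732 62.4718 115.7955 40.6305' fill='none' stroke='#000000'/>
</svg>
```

; LightBurn 1.7.01
; GRBL device profile, absolute coords
G21
G90
G0 X266.5555 Y17.7124
M3 S856
G01 X187.1962 Y55.5983 F1321
G01 X143.1807 Y66.9800
G01 X204.6635 Y6.3639
G01 X234.8566 Y57.9976
G01 X12.3810 Y41.7580
M5
G0 X137.6736 Y26.4249
M3 S448
G01 X130.7995 Y43.0204 F1861
G01 X114.2040 Y49.8945
G01 X97.6085 Y43.0204
G01 X90.7344 Y26.4249
G01 X97.6085 Y9.8294
G01 X114.2040 Y2.9553
G01 X130.7995 Y9.8294
G01 X137.6736 Y26.4249
M5
G0 X219.6676 Y37.4591
M3 S448
G01 X205.4527 Y30.2643 F1861
G01 X183.4024 Y28.2453
G01 X153.5166 Y31.4022
G01 X115.7955 Y39.7349
M5
G0 X0.0000 Y0.0000

1 u = 1 mm; y_m = 80.3654 − y.

[1] `<path>` open polyline, #008000→cut S856 F1321: (266.5555,17.7124) → (187.1962,55.5983) → (143.1807,66.9800) → (204.6635,6.3639) → (234.8566,57.9976) → (12.3810,41.7580)

[2] `<circle>` circle, #000000→score S448 F1861: (137.6736,26.4249) → (130.7995,43.0204) → (114.2040,49.8945) → (97.6085,43.0204) → (90.7344,26.4249) → (97.6085,9.8294) → (114.2040,2.9553) → (130.7995,9.8294) → (137.6736,26.4249) (closed)

[3] `<path>` quadratic bezier, #000000→score S448 F1861: (219.6676,37.4591) → (205.4527,30.2643) → (183.4024,28.2453) → (153.5166,31.4022) → (115.7955,39.7349)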